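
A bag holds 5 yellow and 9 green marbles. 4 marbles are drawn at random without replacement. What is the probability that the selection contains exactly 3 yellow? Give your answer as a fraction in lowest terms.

90/1001

The sample space is all 4-subsets of the 14: C(14,4) = 1001.
Selections with exactly 3 yellow: choose 3 of the 5 yellow and 1 of the 9 green, C(5,3)·C(9,1) = 10·9 = 90.
Probability = 90/1001.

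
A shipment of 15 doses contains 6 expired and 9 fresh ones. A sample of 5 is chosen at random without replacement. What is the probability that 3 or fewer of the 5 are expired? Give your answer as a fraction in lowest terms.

There are C(15,5) = 3003 ways to choose the 5.
Count the complement (more than 3 expired): C(6,4)·C(9,1) + C(6,5)·C(9,0) = 135 + 6 = 141.
Probability = 1 − 141/3003 = 2862/3003 = 954/1001.

954/1001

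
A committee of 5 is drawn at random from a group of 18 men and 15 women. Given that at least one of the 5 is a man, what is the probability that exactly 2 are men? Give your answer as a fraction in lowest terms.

7735/26037

Work in counts. Selections with at least one man: C(33,5) − C(15,5) = 237336 − 3003 = 234333.
Of those, selections where exactly 2 are men: C(18,2)·C(15,3) = 153·455 = 69615.
Conditional probability = 69615/234333 = 7735/26037.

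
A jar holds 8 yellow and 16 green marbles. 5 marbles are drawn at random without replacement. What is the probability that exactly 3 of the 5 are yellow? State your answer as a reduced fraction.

40/253

The sample space is all 5-subsets of the 24: C(24,5) = 42504.
Selections with exactly 3 yellow: choose 3 of the 8 yellow and 2 of the 16 green, C(8,3)·C(16,2) = 56·120 = 6720.
Probability = 6720/42504 = 40/253.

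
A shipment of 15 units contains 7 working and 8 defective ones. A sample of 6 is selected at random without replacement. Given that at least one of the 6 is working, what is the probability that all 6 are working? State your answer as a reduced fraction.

1/711

Work in counts. Selections with at least one working: C(15,6) − C(8,6) = 5005 − 28 = 4977.
Of those, selections where all 6 are working: C(7,6) = 7.
Conditional probability = 7/4977 = 1/711.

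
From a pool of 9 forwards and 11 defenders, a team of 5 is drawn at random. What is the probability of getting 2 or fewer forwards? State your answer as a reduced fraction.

Total selections: C(20,5) = 15504.
Favorable selections (2 or fewer forwards): C(9,0)·C(11,5) + C(9,1)·C(11,4) + C(9,2)·C(11,3) = 462 + 2970 + 5940 = 9372.
Probability = 9372/15504 = 781/1292.

781/1292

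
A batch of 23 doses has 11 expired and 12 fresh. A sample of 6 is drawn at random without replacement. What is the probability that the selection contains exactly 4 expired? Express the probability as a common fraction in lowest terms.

660/3059

The sample space is all 6-subsets of the 23: C(23,6) = 100947.
Selections with exactly 4 expired: choose 4 of the 11 expired and 2 of the 12 fresh, C(11,4)·C(12,2) = 330·66 = 21780.
Probability = 21780/100947 = 660/3059.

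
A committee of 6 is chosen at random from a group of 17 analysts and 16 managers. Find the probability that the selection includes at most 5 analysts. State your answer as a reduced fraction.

Total selections: C(33,6) = 1107568.
The complement is exactly 6 analysts: C(17,6)·C(16,0) = 12376.
Probability = 1 − 12376/1107568 = 1095192/1107568 = 19557/19778.

19557/19778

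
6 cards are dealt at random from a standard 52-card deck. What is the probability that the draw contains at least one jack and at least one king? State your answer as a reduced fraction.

There are C(52,6) = 20358520 possible draws.
By inclusion-exclusion on the complements, draws missing all jacks or all kings: C(48,6) + C(48,6) − C(44,6) = 12271512 + 12271512 − 7059052 = 17483972.
So draws with at least one of each: 20358520 − 17483972 = 2874548, probability 2874548/20358520 = 718637/5089630.

718637/5089630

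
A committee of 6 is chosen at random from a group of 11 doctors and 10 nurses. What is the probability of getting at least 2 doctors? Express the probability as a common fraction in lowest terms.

Total selections: C(21,6) = 54264.
Favorable selections (at least 2 doctors): C(11,2)·C(10,4) + C(11,3)·C(10,3) + C(11,4)·C(10,2) + C(11,5)·C(10,1) + C(11,6)·C(10,0) = 11550 + 19800 + 14850 + 4620 + 462 = 51282.
Probability = 51282/54264 = 1221/1292.

1221/1292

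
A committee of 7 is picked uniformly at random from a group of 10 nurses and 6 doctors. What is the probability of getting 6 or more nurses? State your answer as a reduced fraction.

69/572

Total selections: C(16,7) = 11440.
Favorable selections (6 or more nurses): C(10,6)·C(6,1) + C(10,7)·C(6,0) = 1260 + 120 = 1380.
Probability = 1380/11440 = 69/572.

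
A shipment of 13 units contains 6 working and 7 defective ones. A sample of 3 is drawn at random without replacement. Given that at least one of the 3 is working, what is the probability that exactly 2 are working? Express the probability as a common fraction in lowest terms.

Work in counts. Selections with at least one working: C(13,3) − C(7,3) = 286 − 35 = 251.
Of those, selections where exactly 2 are working: C(6,2)·C(7,1) = 15·7 = 105.
Conditional probability = 105/251.

105/251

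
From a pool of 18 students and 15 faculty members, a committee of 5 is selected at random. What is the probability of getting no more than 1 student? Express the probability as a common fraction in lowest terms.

9191/79112

There are C(33,5) = 237336 ways to choose the 5.
Favorable selections (no more than 1 student): C(18,0)·C(15,5) + C(18,1)·C(15,4) = 3003 + 24570 = 27573.
Probability = 27573/237336 = 9191/79112.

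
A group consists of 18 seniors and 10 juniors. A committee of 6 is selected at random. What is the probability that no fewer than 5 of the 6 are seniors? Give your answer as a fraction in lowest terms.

1241/4485

There are C(28,6) = 376740 ways to choose the 6.
Favorable selections (no fewer than 5 seniors): C(18,5)·C(10,1) + C(18,6)·C(10,0) = 85680 + 18564 = 104244.
Probability = 104244/376740 = 1241/4485.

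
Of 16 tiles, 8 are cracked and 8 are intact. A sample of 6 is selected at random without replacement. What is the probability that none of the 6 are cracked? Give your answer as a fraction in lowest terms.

There are C(16,6) = 8008 possible selections.
Selections with no cracked (all intact): C(8,6) = 28.
Probability = 28/8008 = 1/286.

1/286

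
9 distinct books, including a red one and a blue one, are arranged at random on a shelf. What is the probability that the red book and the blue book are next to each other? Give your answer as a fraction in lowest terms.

2/9

There are 9! = 362880 arrangements.
Treat the red book and the blue book as a block: 8! arrangements of the blocks × 2 orders within the block = 2·40320 = 80640.
Probability = 80640/362880 = 2/9.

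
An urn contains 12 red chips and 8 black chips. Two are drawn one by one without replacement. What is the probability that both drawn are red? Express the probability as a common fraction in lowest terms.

33/95

Multiply the conditional probabilities at each draw: 12/20 · 11/19 = 132/380 = 33/95.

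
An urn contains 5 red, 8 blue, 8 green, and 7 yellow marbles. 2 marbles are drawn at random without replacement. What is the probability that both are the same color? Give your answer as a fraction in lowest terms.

29/126

There are C(28,2) = 378 ways to draw 2 marbles.
All same color: C(5,2) + C(8,2) + C(8,2) + C(7,2) = 10 + 28 + 28 + 21 = 87.
Probability = 87/378 = 29/126.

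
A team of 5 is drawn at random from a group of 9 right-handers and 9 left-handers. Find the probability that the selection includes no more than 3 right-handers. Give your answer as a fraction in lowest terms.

29/34

There are C(18,5) = 8568 ways to choose the 5.
Count the complement (more than 3 right-handers): C(9,4)·C(9,1) + C(9,5)·C(9,0) = 1134 + 126 = 1260.
Probability = 1 − 1260/8568 = 7308/8568 = 29/34.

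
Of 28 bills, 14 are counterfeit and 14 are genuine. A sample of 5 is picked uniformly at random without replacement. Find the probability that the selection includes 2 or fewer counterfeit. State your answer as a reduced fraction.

1/2

There are C(28,5) = 98280 ways to choose the 5.
Favorable selections (2 or fewer counterfeit): C(14,0)·C(14,5) + C(14,1)·C(14,4) + C(14,2)·C(14,3) = 2002 + 14014 + 33124 = 49140.
Probability = 49140/98280 = 1/2.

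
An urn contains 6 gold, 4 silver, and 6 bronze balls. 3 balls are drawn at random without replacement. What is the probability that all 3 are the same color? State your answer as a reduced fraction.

There are C(16,3) = 560 ways to draw 3 balls.
All same color: C(6,3) + C(4,3) + C(6,3) = 20 + 4 + 20 = 44.
Probability = 44/560 = 11/140.

11/140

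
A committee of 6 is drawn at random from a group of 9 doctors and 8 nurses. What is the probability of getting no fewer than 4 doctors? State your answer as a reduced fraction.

165/442

Total selections: C(17,6) = 12376.
Favorable selections (no fewer than 4 doctors): C(9,4)·C(8,2) + C(9,5)·C(8,1) + C(9,6)·C(8,0) = 3528 + 1008 + 84 = 4620.
Probability = 4620/12376 = 165/442.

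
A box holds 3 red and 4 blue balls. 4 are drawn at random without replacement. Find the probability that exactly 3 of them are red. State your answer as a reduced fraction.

Total number of selections: C(7,4) = 35.
Selections with exactly 3 red: choose 3 of the 3 red and 1 of the 4 blue, C(3,3)·C(4,1) = 1·4 = 4.
Probability = 4/35.

4/35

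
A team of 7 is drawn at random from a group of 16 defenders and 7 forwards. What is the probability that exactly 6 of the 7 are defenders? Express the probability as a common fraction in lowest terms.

Total number of selections: C(23,7) = 245157.
Selections with exactly 6 defenders: choose 6 of the 16 defenders and 1 of the 7 forwards, C(16,6)·C(7,1) = 8008·7 = 56056.
Probability = 56056/245157 = 5096/22287.

5096/22287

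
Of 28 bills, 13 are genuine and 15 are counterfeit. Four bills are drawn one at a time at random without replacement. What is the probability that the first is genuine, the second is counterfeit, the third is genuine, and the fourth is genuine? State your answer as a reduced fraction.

11/210

Multiply the conditional probabilities at each draw: 13/28 · 15/27 · 12/26 · 11/25 = 25740/491400 = 11/210.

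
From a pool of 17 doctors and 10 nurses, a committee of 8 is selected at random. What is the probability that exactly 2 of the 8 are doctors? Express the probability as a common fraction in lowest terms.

1904/148005

There are C(27,8) = 2220075 ways to choose 8 from 27.
Selections with exactly 2 doctors: choose 2 of the 17 doctors and 6 of the 10 nurses, C(17,2)·C(10,6) = 136·210 = 28560.
Probability = 28560/2220075 = 1904/148005.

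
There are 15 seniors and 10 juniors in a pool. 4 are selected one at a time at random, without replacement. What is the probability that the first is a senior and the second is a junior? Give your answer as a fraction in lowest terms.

Multiply the conditional probabilities at each draw: 15/25 · 10/24 = 150/600 = 1/4.

1/4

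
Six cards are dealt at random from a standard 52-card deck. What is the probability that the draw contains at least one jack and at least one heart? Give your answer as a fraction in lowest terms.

6772177/20358520

There are C(52,6) = 20358520 possible draws.
By inclusion-exclusion on the complements, draws missing all jacks or all hearts: C(48,6) + C(39,6) − C(36,6) = 12271512 + 3262623 − 1947792 = 13586343.
So draws with at least one of each: 20358520 − 13586343 = 6772177, probability 6772177/20358520.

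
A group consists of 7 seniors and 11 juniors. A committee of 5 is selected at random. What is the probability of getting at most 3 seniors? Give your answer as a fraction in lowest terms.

Total selections: C(18,5) = 8568.
Count the complement (more than 3 seniors): C(7,4)·C(11,1) + C(7,5)·C(11,0) = 385 + 21 = 406.
Probability = 1 − 406/8568 = 8162/8568 = 583/612.

583/612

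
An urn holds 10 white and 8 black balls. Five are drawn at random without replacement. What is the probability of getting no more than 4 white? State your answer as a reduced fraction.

33/34

There are C(18,5) = 8568 ways to choose the 5.
Favorable selections (no more than 4 white): C(10,0)·C(8,5) + C(10,1)·C(8,4) + C(10,2)·C(8,3) + C(10,3)·C(8,2) + C(10,4)·C(8,1) = 56 + 700 + 2520 + 3360 + 1680 = 8316.
Probability = 8316/8568 = 33/34.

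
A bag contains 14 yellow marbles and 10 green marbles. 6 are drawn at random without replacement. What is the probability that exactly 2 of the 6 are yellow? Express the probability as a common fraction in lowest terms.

1365/9614

There are C(24,6) = 134596 ways to choose 6 from 24.
Selections with exactly 2 yellow: choose 2 of the 14 yellow and 4 of the 10 green, C(14,2)·C(10,4) = 91·210 = 19110.
Probability = 19110/134596 = 1365/9614.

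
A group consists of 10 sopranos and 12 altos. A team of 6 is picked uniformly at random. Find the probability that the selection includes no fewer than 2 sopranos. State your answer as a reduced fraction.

1993/2261

There are C(22,6) = 74613 ways to choose the 6.
Favorable selections (no fewer than 2 sopranos): C(10,2)·C(12,4) + C(10,3)·C(12,3) + C(10,4)·C(12,2) + C(10,5)·C(12,1) + C(10,6)·C(12,0) = 22275 + 26400 + 13860 + 3024 + 210 = 65769.
Probability = 65769/74613 = 1993/2261.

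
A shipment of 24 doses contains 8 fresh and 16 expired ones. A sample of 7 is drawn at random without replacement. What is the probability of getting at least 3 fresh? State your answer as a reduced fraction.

There are C(24,7) = 346104 ways to choose the 7.
Count the complement (fewer than 3 fresh): C(8,0)·C(16,7) + C(8,1)·C(16,6) + C(8,2)·C(16,5) = 11440 + 64064 + 122304 = 197808.
Probability = 1 − 197808/346104 = 148296/346104 = 6179/14421.

6179/14421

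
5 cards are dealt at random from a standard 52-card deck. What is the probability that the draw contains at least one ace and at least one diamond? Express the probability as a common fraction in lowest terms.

229297/866320

There are C(52,5) = 2598960 possible draws.
By inclusion-exclusion on the complements, draws missing all aces or all diamonds: C(48,5) + C(39,5) − C(36,5) = 1712304 + 575757 − 376992 = 1911069.
So draws with at least one of each: 2598960 − 1911069 = 687891, probability 687891/2598960 = 229297/866320.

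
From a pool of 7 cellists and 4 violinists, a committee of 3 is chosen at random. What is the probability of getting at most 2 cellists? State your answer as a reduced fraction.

Total selections: C(11,3) = 165.
The complement is exactly 3 cellists: C(7,3)·C(4,0) = 35.
Probability = 1 − 35/165 = 130/165 = 26/33.

26/33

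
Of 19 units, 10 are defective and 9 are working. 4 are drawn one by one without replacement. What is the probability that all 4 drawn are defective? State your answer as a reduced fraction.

Multiply the conditional probabilities at each draw: 10/19 · 9/18 · 8/17 · 7/16 = 5040/93024 = 35/646.

35/646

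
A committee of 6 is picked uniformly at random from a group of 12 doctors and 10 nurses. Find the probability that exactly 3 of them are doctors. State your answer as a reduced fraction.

800/2261

The sample space is all 6-subsets of the 22: C(22,6) = 74613.
Selections with exactly 3 doctors: choose 3 of the 12 doctors and 3 of the 10 nurses, C(12,3)·C(10,3) = 220·120 = 26400.
Probability = 26400/74613 = 800/2261.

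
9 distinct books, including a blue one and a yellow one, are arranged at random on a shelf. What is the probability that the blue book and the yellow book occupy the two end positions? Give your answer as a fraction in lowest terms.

There are 9! = 362880 arrangements.
Place the blue book and the yellow book at the ends in 2 ways, arrange the remaining 7 in 7! = 5040 ways: 2·5040 = 10080.
Probability = 10080/362880 = 1/36.

1/36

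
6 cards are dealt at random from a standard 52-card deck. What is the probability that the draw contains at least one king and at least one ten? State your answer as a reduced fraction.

718637/5089630

There are C(52,6) = 20358520 possible draws.
By inclusion-exclusion on the complements, draws missing all kings or all tens: C(48,6) + C(48,6) − C(44,6) = 12271512 + 12271512 − 7059052 = 17483972.
So draws with at least one of each: 20358520 − 17483972 = 2874548, probability 2874548/20358520 = 718637/5089630.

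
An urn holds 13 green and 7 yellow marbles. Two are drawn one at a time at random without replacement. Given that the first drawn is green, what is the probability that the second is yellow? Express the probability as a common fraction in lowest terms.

7/19

After removing one green, 19 remain: 12 green and 7 yellow.
So the probability the next is yellow is 7/19.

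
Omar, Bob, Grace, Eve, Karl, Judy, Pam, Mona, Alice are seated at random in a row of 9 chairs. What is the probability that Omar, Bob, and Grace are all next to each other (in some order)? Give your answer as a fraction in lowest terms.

There are 9! = 362880 arrangements.
Treat the three as one block: 7! placements × 3! orders within the block = 5040·6 = 30240.
Probability = 30240/362880 = 1/12.

1/12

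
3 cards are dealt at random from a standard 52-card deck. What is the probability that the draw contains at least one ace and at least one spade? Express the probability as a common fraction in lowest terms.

33/260

There are C(52,3) = 22100 possible draws.
By inclusion-exclusion on the complements, draws missing all aces or all spades: C(48,3) + C(39,3) − C(36,3) = 17296 + 9139 − 7140 = 19295.
So draws with at least one of each: 22100 − 19295 = 2805, probability 2805/22100 = 33/260.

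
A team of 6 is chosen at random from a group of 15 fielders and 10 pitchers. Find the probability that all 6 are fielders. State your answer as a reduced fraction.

13/460

There are C(25,6) = 177100 possible selections.
Selections with all fielders: C(15,6) = 5005.
Probability = 5005/177100 = 13/460.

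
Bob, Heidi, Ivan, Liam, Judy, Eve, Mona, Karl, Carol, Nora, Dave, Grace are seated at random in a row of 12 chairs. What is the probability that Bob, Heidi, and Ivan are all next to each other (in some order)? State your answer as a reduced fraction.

There are 12! = 479001600 arrangements.
Treat the three as one block: 10! placements × 3! orders within the block = 3628800·6 = 21772800.
Probability = 21772800/479001600 = 1/22.

1/22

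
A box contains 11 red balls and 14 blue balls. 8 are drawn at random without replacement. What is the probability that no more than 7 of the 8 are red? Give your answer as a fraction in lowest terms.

6554/6555

There are C(25,8) = 1081575 ways to choose the 8.
The complement is exactly 8 red: C(11,8)·C(14,0) = 165.
Probability = 1 − 165/1081575 = 1081410/1081575 = 6554/6555.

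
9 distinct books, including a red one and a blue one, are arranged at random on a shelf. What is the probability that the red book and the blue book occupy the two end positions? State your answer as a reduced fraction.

1/36

There are 9! = 362880 arrangements.
Place the red book and the blue book at the ends in 2 ways, arrange the remaining 7 in 7! = 5040 ways: 2·5040 = 10080.
Probability = 10080/362880 = 1/36.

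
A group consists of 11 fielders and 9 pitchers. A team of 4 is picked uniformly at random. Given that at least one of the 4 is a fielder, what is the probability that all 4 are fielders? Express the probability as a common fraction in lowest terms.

Work in counts. Selections with at least one fielder: C(20,4) − C(9,4) = 4845 − 126 = 4719.
Of those, selections where all 4 are fielders: C(11,4) = 330.
Conditional probability = 330/4719 = 10/143.

10/143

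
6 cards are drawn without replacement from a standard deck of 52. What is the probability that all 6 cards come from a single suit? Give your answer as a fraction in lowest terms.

66/195755

There are C(52,6) = 20358520 possible 6-card hands.
Hands of one suit: 4 suits × C(13,6) = 4·1716 = 6864.
Probability = 6864/20358520 = 66/195755.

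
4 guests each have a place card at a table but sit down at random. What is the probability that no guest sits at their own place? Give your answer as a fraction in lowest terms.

There are 4! = 24 seatings.
By inclusion-exclusion, seatings with no fixed points: C(4,0)·4! − C(4,1)·3! + C(4,2)·2! − C(4,3)·1! + C(4,4)·0! = 9.
Probability = 9/24 = 3/8.

3/8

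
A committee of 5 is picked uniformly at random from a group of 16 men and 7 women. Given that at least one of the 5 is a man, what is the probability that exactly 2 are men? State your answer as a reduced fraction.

Work in counts. Selections with at least one man: C(23,5) − C(7,5) = 33649 − 21 = 33628.
Of those, selections where exactly 2 are men: C(16,2)·C(7,3) = 120·35 = 4200.
Conditional probability = 4200/33628 = 150/1201.

150/1201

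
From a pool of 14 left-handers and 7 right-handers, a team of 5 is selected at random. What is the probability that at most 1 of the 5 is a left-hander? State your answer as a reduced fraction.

73/2907

Total selections: C(21,5) = 20349.
Favorable selections (at most 1 left-hander): C(14,0)·C(7,5) + C(14,1)·C(7,4) = 21 + 490 = 511.
Probability = 511/20349 = 73/2907.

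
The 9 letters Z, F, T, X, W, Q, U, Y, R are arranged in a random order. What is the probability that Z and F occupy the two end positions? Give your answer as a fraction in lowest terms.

There are 9! = 362880 arrangements.
Place Z and F at the ends in 2 ways, arrange the remaining 7 in 7! = 5040 ways: 2·5040 = 10080.
Probability = 10080/362880 = 1/36.

1/36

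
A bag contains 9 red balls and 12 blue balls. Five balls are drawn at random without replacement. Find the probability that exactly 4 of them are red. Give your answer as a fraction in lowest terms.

24/323

Total number of selections: C(21,5) = 20349.
Selections with exactly 4 red: choose 4 of the 9 red and 1 of the 12 blue, C(9,4)·C(12,1) = 126·12 = 1512.
Probability = 1512/20349 = 24/323.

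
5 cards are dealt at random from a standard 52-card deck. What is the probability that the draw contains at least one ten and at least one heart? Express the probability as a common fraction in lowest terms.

229297/866320

There are C(52,5) = 2598960 possible draws.
By inclusion-exclusion on the complements, draws missing all tens or all hearts: C(48,5) + C(39,5) − C(36,5) = 1712304 + 575757 − 376992 = 1911069.
So draws with at least one of each: 2598960 − 1911069 = 687891, probability 687891/2598960 = 229297/866320.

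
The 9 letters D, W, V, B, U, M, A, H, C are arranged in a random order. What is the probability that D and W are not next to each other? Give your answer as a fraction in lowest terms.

7/9

There are 9! = 362880 arrangements.
Arrangements with D and W adjacent: 2·8! = 80640.
So not adjacent: 362880 − 80640 = 282240, probability 282240/362880 = 7/9.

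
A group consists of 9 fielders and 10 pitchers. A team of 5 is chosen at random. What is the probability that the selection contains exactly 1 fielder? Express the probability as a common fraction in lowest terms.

105/646

There are C(19,5) = 11628 ways to choose 5 from 19.
Selections with exactly 1 fielder: choose 1 of the 9 fielders and 4 of the 10 pitchers, C(9,1)·C(10,4) = 9·210 = 1890.
Probability = 1890/11628 = 105/646.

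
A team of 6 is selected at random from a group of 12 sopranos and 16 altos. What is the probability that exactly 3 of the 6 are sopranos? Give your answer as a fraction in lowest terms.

There are C(28,6) = 376740 ways to choose 6 from 28.
Selections with exactly 3 sopranos: choose 3 of the 12 sopranos and 3 of the 16 altos, C(12,3)·C(16,3) = 220·560 = 123200.
Probability = 123200/376740 = 880/2691.

880/2691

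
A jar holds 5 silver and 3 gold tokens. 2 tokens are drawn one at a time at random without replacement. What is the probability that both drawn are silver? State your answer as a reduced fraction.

5/14

Multiply the conditional probabilities at each draw: 5/8 · 4/7 = 20/56 = 5/14.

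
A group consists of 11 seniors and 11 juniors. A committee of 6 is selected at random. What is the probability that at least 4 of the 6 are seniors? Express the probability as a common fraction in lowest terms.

Total selections: C(22,6) = 74613.
Favorable selections (at least 4 seniors): C(11,4)·C(11,2) + C(11,5)·C(11,1) + C(11,6)·C(11,0) = 18150 + 5082 + 462 = 23694.
Probability = 23694/74613 = 718/2261.

718/2261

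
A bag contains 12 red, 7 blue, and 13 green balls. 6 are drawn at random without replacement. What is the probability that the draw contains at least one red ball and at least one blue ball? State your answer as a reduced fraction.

There are C(32,6) = 906192 possible draws.
By inclusion-exclusion on the complements, draws missing all red or all blue: C(20,6) + C(25,6) − C(13,6) = 38760 + 177100 − 1716 = 214144.
So draws with at least one of each: 906192 − 214144 = 692048, probability 692048/906192 = 6179/8091.

6179/8091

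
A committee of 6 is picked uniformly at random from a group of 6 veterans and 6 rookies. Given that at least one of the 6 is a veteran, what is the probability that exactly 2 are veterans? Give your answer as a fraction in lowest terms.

225/923

Work in counts. Selections with at least one veteran: C(12,6) − C(6,6) = 924 − 1 = 923.
Of those, selections where exactly 2 are veterans: C(6,2)·C(6,4) = 15·15 = 225.
Conditional probability = 225/923.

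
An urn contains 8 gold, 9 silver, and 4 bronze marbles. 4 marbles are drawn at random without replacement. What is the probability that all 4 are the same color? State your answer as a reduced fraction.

197/5985

There are C(21,4) = 5985 ways to draw 4 marbles.
All same color: C(8,4) + C(9,4) + C(4,4) = 70 + 126 + 1 = 197.
Probability = 197/5985.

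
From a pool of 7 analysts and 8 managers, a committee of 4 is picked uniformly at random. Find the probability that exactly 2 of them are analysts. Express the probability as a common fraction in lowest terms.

28/65

The sample space is all 4-subsets of the 15: C(15,4) = 1365.
Selections with exactly 2 analysts: choose 2 of the 7 analysts and 2 of the 8 managers, C(7,2)·C(8,2) = 21·28 = 588.
Probability = 588/1365 = 28/65.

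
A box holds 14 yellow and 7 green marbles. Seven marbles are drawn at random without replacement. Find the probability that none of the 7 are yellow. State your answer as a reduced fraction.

1/116280

There are C(21,7) = 116280 possible selections.
Selections with no yellow (all green): C(7,7) = 1.
Probability = 1/116280.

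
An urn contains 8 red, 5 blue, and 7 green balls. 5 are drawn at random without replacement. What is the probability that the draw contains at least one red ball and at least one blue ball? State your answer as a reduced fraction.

115/152

There are C(20,5) = 15504 possible draws.
By inclusion-exclusion on the complements, draws missing all red or all blue: C(12,5) + C(15,5) − C(7,5) = 792 + 3003 − 21 = 3774.
So draws with at least one of each: 15504 − 3774 = 11730, probability 11730/15504 = 115/152.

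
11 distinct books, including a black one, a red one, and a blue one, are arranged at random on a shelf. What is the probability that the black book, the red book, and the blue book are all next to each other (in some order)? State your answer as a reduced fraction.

There are 11! = 39916800 arrangements.
Treat the three as one block: 9! placements × 3! orders within the block = 362880·6 = 2177280.
Probability = 2177280/39916800 = 3/55.

3/55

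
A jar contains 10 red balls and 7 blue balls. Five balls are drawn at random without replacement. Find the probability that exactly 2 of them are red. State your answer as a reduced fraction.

225/884

Total number of selections: C(17,5) = 6188.
Selections with exactly 2 red: choose 2 of the 10 red and 3 of the 7 blue, C(10,2)·C(7,3) = 45·35 = 1575.
Probability = 1575/6188 = 225/884.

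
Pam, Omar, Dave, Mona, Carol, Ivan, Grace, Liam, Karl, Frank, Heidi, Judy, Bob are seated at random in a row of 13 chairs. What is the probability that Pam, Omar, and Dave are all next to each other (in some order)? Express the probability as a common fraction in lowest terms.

1/26

There are 13! = 6227020800 arrangements.
Treat the three as one block: 11! placements × 3! orders within the block = 39916800·6 = 239500800.
Probability = 239500800/6227020800 = 1/26.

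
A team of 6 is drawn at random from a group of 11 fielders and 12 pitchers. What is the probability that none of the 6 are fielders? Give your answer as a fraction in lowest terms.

4/437

There are C(23,6) = 100947 possible selections.
Selections with no fielders (all pitchers): C(12,6) = 924.
Probability = 924/100947 = 4/437.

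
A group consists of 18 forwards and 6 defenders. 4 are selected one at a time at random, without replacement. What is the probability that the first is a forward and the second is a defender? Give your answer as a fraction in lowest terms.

Multiply the conditional probabilities at each draw: 18/24 · 6/23 = 108/552 = 9/46.

9/46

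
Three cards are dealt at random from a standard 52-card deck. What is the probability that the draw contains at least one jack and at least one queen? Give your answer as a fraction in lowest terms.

There are C(52,3) = 22100 possible draws.
By inclusion-exclusion on the complements, draws missing all jacks or all queens: C(48,3) + C(48,3) − C(44,3) = 17296 + 17296 − 13244 = 21348.
So draws with at least one of each: 22100 − 21348 = 752, probability 752/22100 = 188/5525.

188/5525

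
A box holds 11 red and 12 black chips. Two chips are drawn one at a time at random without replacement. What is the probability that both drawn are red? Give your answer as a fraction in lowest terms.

5/23

Multiply the conditional probabilities at each draw: 11/23 · 10/22 = 110/506 = 5/23.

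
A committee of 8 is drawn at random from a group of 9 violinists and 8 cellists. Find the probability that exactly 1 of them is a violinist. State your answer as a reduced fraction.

36/12155

Total number of selections: C(17,8) = 24310.
Selections with exactly 1 violinist: choose 1 of the 9 violinists and 7 of the 8 cellists, C(9,1)·C(8,7) = 9·8 = 72.
Probability = 72/24310 = 36/12155.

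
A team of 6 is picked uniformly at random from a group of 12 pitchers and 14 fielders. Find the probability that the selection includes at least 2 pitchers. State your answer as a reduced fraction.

There are C(26,6) = 230230 ways to choose the 6.
Count the complement (fewer than 2 pitchers): C(12,0)·C(14,6) + C(12,1)·C(14,5) = 3003 + 24024 = 27027.
Probability = 1 − 27027/230230 = 203203/230230 = 203/230.

203/230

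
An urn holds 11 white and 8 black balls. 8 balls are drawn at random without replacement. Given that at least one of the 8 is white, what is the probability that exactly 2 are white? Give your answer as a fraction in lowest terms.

140/6871

Work in counts. Selections with at least one white: C(19,8) − C(8,8) = 75582 − 1 = 75581.
Of those, selections where exactly 2 are white: C(11,2)·C(8,6) = 55·28 = 1540.
Conditional probability = 1540/75581 = 140/6871.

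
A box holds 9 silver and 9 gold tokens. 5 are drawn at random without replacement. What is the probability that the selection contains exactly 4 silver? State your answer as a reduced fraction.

9/68

There are C(18,5) = 8568 ways to choose 5 from 18.
Selections with exactly 4 silver: choose 4 of the 9 silver and 1 of the 9 gold, C(9,4)·C(9,1) = 126·9 = 1134.
Probability = 1134/8568 = 9/68.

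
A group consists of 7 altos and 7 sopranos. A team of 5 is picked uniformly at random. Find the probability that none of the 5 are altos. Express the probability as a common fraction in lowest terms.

3/286

There are C(14,5) = 2002 possible selections.
Selections with no altos (all sopranos): C(7,5) = 21.
Probability = 21/2002 = 3/286.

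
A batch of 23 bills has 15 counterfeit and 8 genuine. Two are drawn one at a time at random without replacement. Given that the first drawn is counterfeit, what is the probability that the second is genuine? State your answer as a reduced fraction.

After removing one counterfeit, 22 remain: 14 counterfeit and 8 genuine.
So the probability the next is genuine is 8/22 = 4/11.

4/11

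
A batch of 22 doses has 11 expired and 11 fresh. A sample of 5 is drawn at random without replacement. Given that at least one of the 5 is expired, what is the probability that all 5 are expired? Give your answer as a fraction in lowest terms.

1/56

Work in counts. Selections with at least one expired: C(22,5) − C(11,5) = 26334 − 462 = 25872.
Of those, selections where all 5 are expired: C(11,5) = 462.
Conditional probability = 462/25872 = 1/56.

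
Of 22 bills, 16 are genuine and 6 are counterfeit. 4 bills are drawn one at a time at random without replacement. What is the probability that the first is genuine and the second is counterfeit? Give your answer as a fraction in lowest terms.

Multiply the conditional probabilities at each draw: 16/22 · 6/21 = 96/462 = 16/77.

16/77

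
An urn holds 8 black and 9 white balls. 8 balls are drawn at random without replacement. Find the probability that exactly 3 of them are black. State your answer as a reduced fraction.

3528/12155

Total number of selections: C(17,8) = 24310.
Selections with exactly 3 black: choose 3 of the 8 black and 5 of the 9 white, C(8,3)·C(9,5) = 56·126 = 7056.
Probability = 7056/24310 = 3528/12155.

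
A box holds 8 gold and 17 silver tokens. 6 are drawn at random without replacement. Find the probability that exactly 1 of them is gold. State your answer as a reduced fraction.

1768/6325

Total number of selections: C(25,6) = 177100.
Selections with exactly 1 gold: choose 1 of the 8 gold and 5 of the 17 silver, C(8,1)·C(17,5) = 8·6188 = 49504.
Probability = 49504/177100 = 1768/6325.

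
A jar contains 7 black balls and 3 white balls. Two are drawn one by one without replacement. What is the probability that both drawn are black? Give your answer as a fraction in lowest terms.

Multiply the conditional probabilities at each draw: 7/10 · 6/9 = 42/90 = 7/15.

7/15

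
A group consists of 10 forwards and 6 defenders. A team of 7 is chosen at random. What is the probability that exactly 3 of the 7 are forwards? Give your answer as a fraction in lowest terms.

Total number of selections: C(16,7) = 11440.
Selections with exactly 3 forwards: choose 3 of the 10 forwards and 4 of the 6 defenders, C(10,3)·C(6,4) = 120·15 = 1800.
Probability = 1800/11440 = 45/286.

45/286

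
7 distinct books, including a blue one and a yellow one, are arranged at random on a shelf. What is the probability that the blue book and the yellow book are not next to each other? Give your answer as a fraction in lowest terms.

5/7

There are 7! = 5040 arrangements.
Arrangements with the blue book and the yellow book adjacent: 2·6! = 1440.
So not adjacent: 5040 − 1440 = 3600, probability 3600/5040 = 5/7.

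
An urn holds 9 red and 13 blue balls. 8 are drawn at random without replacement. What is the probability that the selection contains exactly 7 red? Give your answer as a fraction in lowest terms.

26/17765

There are C(22,8) = 319770 ways to choose 8 from 22.
Selections with exactly 7 red: choose 7 of the 9 red and 1 of the 13 blue, C(9,7)·C(13,1) = 36·13 = 468.
Probability = 468/319770 = 26/17765.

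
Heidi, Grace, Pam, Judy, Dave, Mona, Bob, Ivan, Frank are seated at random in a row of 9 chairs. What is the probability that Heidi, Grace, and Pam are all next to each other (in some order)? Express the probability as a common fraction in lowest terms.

There are 9! = 362880 arrangements.
Treat the three as one block: 7! placements × 3! orders within the block = 5040·6 = 30240.
Probability = 30240/362880 = 1/12.

1/12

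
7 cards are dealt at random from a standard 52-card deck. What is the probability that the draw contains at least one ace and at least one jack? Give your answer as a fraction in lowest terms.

3105873/16723070

There are C(52,7) = 133784560 possible draws.
By inclusion-exclusion on the complements, draws missing all aces or all jacks: C(48,7) + C(48,7) − C(44,7) = 73629072 + 73629072 − 38320568 = 108937576.
So draws with at least one of each: 133784560 − 108937576 = 24846984, probability 24846984/133784560 = 3105873/16723070.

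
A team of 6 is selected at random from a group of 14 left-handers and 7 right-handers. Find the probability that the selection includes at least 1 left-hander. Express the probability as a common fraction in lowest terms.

7751/7752

There are C(21,6) = 54264 ways to choose the 6.
Favorable selections (at least 1 left-hander): C(14,1)·C(7,5) + C(14,2)·C(7,4) + C(14,3)·C(7,3) + C(14,4)·C(7,2) + C(14,5)·C(7,1) + C(14,6)·C(7,0) = 294 + 3185 + 12740 + 21021 + 14014 + 3003 = 54257.
Probability = 54257/54264 = 7751/7752.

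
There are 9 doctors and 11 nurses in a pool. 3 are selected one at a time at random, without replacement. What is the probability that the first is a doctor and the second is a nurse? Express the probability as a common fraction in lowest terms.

99/380

Multiply the conditional probabilities at each draw: 9/20 · 11/19 = 99/380.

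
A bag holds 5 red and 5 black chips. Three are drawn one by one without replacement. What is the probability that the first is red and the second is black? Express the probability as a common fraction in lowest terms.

Multiply the conditional probabilities at each draw: 5/10 · 5/9 = 25/90 = 5/18.

5/18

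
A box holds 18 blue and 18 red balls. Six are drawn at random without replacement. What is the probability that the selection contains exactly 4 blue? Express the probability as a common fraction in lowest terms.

Total number of selections: C(36,6) = 1947792.
Selections with exactly 4 blue: choose 4 of the 18 blue and 2 of the 18 red, C(18,4)·C(18,2) = 3060·153 = 468180.
Probability = 468180/1947792 = 2295/9548.

2295/9548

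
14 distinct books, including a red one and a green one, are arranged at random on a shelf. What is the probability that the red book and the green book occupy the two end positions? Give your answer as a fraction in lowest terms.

There are 14! = 87178291200 arrangements.
Place the red book and the green book at the ends in 2 ways, arrange the remaining 12 in 12! = 479001600 ways: 2·479001600 = 958003200.
Probability = 958003200/87178291200 = 1/91.

1/91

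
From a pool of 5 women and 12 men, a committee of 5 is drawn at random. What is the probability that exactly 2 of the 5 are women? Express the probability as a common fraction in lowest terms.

There are C(17,5) = 6188 ways to choose 5 from 17.
Selections with exactly 2 women: choose 2 of the 5 women and 3 of the 12 men, C(5,2)·C(12,3) = 10·220 = 2200.
Probability = 2200/6188 = 550/1547.

550/1547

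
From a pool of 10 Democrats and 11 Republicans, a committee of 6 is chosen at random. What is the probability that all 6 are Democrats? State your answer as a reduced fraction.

5/1292

There are C(21,6) = 54264 possible selections.
Selections with all Democrats: C(10,6) = 210.
Probability = 210/54264 = 5/1292.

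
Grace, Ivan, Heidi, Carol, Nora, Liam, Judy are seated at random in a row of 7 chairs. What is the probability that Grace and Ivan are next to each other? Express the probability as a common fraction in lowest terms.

2/7

There are 7! = 5040 arrangements.
Treat Grace and Ivan as a block: 6! arrangements of the blocks × 2 orders within the block = 2·720 = 1440.
Probability = 1440/5040 = 2/7.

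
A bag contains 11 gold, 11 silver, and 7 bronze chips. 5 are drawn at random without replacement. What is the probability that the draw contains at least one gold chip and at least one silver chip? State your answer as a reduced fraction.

There are C(29,5) = 118755 possible draws.
By inclusion-exclusion on the complements, draws missing all gold or all silver: C(18,5) + C(18,5) − C(7,5) = 8568 + 8568 − 21 = 17115.
So draws with at least one of each: 118755 − 17115 = 101640, probability 101640/118755 = 968/1131.

968/1131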